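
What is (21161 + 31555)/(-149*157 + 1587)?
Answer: -26358/10903 ≈ -2.4175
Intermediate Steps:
(21161 + 31555)/(-149*157 + 1587) = 52716/(-23393 + 1587) = 52716/(-21806) = 52716*(-1/21806) = -26358/10903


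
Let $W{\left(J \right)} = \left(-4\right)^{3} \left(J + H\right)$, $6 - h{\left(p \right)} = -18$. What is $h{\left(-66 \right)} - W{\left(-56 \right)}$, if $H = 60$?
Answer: $280$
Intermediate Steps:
$h{\left(p \right)} = 24$ ($h{\left(p \right)} = 6 - -18 = 6 + 18 = 24$)
$W{\left(J \right)} = -3840 - 64 J$ ($W{\left(J \right)} = \left(-4\right)^{3} \left(J + 60\right) = - 64 \left(60 + J\right) = -3840 - 64 J$)
$h{\left(-66 \right)} - W{\left(-56 \right)} = 24 - \left(-3840 - -3584\right) = 24 - \left(-3840 + 3584\right) = 24 - -256 = 24 + 256 = 280$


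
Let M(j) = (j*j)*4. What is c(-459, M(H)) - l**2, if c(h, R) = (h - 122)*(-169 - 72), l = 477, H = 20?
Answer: -87508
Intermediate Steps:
M(j) = 4*j**2 (M(j) = j**2*4 = 4*j**2)
c(h, R) = 29402 - 241*h (c(h, R) = (-122 + h)*(-241) = 29402 - 241*h)
c(-459, M(H)) - l**2 = (29402 - 241*(-459)) - 1*477**2 = (29402 + 110619) - 1*227529 = 140021 - 227529 = -87508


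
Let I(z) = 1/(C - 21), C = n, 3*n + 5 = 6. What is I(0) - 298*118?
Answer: -2180171/62 ≈ -35164.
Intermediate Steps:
n = ⅓ (n = -5/3 + (⅓)*6 = -5/3 + 2 = ⅓ ≈ 0.33333)
C = ⅓ ≈ 0.33333
I(z) = -3/62 (I(z) = 1/(⅓ - 21) = 1/(-62/3) = -3/62)
I(0) - 298*118 = -3/62 - 298*118 = -3/62 - 35164 = -2180171/62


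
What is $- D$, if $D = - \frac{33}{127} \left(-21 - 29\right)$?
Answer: $- \frac{1650}{127} \approx -12.992$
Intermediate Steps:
$D = \frac{1650}{127}$ ($D = \left(-33\right) \frac{1}{127} \left(-50\right) = \left(- \frac{33}{127}\right) \left(-50\right) = \frac{1650}{127} \approx 12.992$)
$- D = \left(-1\right) \frac{1650}{127} = - \frac{1650}{127}$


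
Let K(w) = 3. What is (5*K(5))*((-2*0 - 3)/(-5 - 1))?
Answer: 15/2 ≈ 7.5000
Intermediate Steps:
(5*K(5))*((-2*0 - 3)/(-5 - 1)) = (5*3)*((-2*0 - 3)/(-5 - 1)) = 15*((0 - 3)/(-6)) = 15*(-3*(-1/6)) = 15*(1/2) = 15/2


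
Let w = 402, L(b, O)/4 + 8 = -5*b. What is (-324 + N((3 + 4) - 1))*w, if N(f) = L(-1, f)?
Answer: -135072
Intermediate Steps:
L(b, O) = -32 - 20*b (L(b, O) = -32 + 4*(-5*b) = -32 - 20*b)
N(f) = -12 (N(f) = -32 - 20*(-1) = -32 + 20 = -12)
(-324 + N((3 + 4) - 1))*w = (-324 - 12)*402 = -336*402 = -135072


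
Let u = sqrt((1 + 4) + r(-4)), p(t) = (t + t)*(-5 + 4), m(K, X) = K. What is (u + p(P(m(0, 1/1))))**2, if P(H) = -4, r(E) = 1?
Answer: (8 + sqrt(6))**2 ≈ 109.19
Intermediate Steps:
p(t) = -2*t (p(t) = (2*t)*(-1) = -2*t)
u = sqrt(6) (u = sqrt((1 + 4) + 1) = sqrt(5 + 1) = sqrt(6) ≈ 2.4495)
(u + p(P(m(0, 1/1))))**2 = (sqrt(6) - 2*(-4))**2 = (sqrt(6) + 8)**2 = (8 + sqrt(6))**2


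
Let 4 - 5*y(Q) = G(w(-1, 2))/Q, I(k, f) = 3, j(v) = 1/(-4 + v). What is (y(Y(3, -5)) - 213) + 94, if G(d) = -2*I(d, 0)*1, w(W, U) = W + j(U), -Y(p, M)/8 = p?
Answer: -473/4 ≈ -118.25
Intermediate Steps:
Y(p, M) = -8*p
w(W, U) = W + 1/(-4 + U)
G(d) = -6 (G(d) = -2*3*1 = -6*1 = -6)
y(Q) = 4/5 + 6/(5*Q) (y(Q) = 4/5 - (-6)/(5*Q) = 4/5 + 6/(5*Q))
(y(Y(3, -5)) - 213) + 94 = (2*(3 + 2*(-8*3))/(5*((-8*3))) - 213) + 94 = ((2/5)*(3 + 2*(-24))/(-24) - 213) + 94 = ((2/5)*(-1/24)*(3 - 48) - 213) + 94 = ((2/5)*(-1/24)*(-45) - 213) + 94 = (3/4 - 213) + 94 = -849/4 + 94 = -473/4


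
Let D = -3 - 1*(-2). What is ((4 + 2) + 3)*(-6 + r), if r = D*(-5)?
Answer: -9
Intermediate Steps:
D = -1 (D = -3 + 2 = -1)
r = 5 (r = -1*(-5) = 5)
((4 + 2) + 3)*(-6 + r) = ((4 + 2) + 3)*(-6 + 5) = (6 + 3)*(-1) = 9*(-1) = -9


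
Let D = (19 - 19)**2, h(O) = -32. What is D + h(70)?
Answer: -32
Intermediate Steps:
D = 0 (D = 0**2 = 0)
D + h(70) = 0 - 32 = -32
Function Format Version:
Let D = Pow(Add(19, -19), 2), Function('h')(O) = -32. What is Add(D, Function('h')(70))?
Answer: -32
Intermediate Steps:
D = 0 (D = Pow(0, 2) = 0)
Add(D, Function('h')(70)) = Add(0, -32) = -32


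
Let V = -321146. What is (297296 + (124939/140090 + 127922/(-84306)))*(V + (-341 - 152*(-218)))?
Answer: -168742307315906414349/1968404590 ≈ -8.5725e+10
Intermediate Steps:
(297296 + (124939/140090 + 127922/(-84306)))*(V + (-341 - 152*(-218))) = (297296 + (124939/140090 + 127922/(-84306)))*(-321146 + (-341 - 152*(-218))) = (297296 + (124939*(1/140090) + 127922*(-1/84306)))*(-321146 + (-341 + 33136)) = (297296 + (124939/140090 - 63961/42153))*(-321146 + 32795) = (297296 - 3693742823/5905213770)*(-288351) = (1755592739223097/5905213770)*(-288351) = -168742307315906414349/1968404590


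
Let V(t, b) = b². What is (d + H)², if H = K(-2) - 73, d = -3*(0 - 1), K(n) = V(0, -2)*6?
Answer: 2116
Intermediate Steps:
K(n) = 24 (K(n) = (-2)²*6 = 4*6 = 24)
d = 3 (d = -3*(-1) = 3)
H = -49 (H = 24 - 73 = -49)
(d + H)² = (3 - 49)² = (-46)² = 2116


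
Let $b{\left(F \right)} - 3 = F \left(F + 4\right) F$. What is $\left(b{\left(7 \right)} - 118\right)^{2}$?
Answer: $179776$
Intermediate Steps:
$b{\left(F \right)} = 3 + F^{2} \left(4 + F\right)$ ($b{\left(F \right)} = 3 + F \left(F + 4\right) F = 3 + F \left(4 + F\right) F = 3 + F^{2} \left(4 + F\right)$)
$\left(b{\left(7 \right)} - 118\right)^{2} = \left(\left(3 + 7^{3} + 4 \cdot 7^{2}\right) - 118\right)^{2} = \left(\left(3 + 343 + 4 \cdot 49\right) - 118\right)^{2} = \left(\left(3 + 343 + 196\right) - 118\right)^{2} = \left(542 - 118\right)^{2} = 424^{2} = 179776$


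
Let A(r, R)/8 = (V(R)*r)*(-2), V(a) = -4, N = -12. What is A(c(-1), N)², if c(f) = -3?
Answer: 36864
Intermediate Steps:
A(r, R) = 64*r (A(r, R) = 8*(-4*r*(-2)) = 8*(8*r) = 64*r)
A(c(-1), N)² = (64*(-3))² = (-192)² = 36864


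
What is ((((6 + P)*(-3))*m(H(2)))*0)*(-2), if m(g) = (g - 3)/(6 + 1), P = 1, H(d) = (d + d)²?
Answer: 0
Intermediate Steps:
H(d) = 4*d² (H(d) = (2*d)² = 4*d²)
m(g) = -3/7 + g/7 (m(g) = (-3 + g)/7 = (-3 + g)*(⅐) = -3/7 + g/7)
((((6 + P)*(-3))*m(H(2)))*0)*(-2) = ((((6 + 1)*(-3))*(-3/7 + (4*2²)/7))*0)*(-2) = (((7*(-3))*(-3/7 + (4*4)/7))*0)*(-2) = (-21*(-3/7 + (⅐)*16)*0)*(-2) = (-21*(-3/7 + 16/7)*0)*(-2) = (-21*13/7*0)*(-2) = -39*0*(-2) = 0*(-2) = 0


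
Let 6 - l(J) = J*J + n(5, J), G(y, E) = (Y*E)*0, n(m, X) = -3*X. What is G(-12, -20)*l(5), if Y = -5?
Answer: 0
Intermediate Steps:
G(y, E) = 0 (G(y, E) = -5*E*0 = 0)
l(J) = 6 - J**2 + 3*J (l(J) = 6 - (J*J - 3*J) = 6 - (J**2 - 3*J) = 6 + (-J**2 + 3*J) = 6 - J**2 + 3*J)
G(-12, -20)*l(5) = 0*(6 - 1*5**2 + 3*5) = 0*(6 - 1*25 + 15) = 0*(6 - 25 + 15) = 0*(-4) = 0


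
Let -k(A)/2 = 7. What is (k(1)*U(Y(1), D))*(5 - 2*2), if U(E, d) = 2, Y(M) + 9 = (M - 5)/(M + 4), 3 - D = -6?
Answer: -28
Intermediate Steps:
k(A) = -14 (k(A) = -2*7 = -14)
D = 9 (D = 3 - 1*(-6) = 3 + 6 = 9)
Y(M) = -9 + (-5 + M)/(4 + M) (Y(M) = -9 + (M - 5)/(M + 4) = -9 + (-5 + M)/(4 + M))
(k(1)*U(Y(1), D))*(5 - 2*2) = (-14*2)*(5 - 2*2) = -28*(5 - 4) = -28*1 = -28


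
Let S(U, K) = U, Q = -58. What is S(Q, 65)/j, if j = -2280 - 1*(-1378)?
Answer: 29/451 ≈ 0.064301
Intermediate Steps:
j = -902 (j = -2280 + 1378 = -902)
S(Q, 65)/j = -58/(-902) = -58*(-1/902) = 29/451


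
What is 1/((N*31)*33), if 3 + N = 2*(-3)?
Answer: -1/9207 ≈ -0.00010861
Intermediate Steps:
N = -9 (N = -3 + 2*(-3) = -3 - 6 = -9)
1/((N*31)*33) = 1/(-9*31*33) = 1/(-279*33) = 1/(-9207) = -1/9207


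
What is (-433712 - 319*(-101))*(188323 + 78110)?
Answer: -106970984469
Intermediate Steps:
(-433712 - 319*(-101))*(188323 + 78110) = (-433712 + 32219)*266433 = -401493*266433 = -106970984469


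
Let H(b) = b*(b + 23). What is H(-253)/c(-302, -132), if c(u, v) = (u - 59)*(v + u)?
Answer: 29095/78337 ≈ 0.37141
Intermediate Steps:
H(b) = b*(23 + b)
c(u, v) = (-59 + u)*(u + v)
H(-253)/c(-302, -132) = (-253*(23 - 253))/((-302)**2 - 59*(-302) - 59*(-132) - 302*(-132)) = (-253*(-230))/(91204 + 17818 + 7788 + 39864) = 58190/156674 = 58190*(1/156674) = 29095/78337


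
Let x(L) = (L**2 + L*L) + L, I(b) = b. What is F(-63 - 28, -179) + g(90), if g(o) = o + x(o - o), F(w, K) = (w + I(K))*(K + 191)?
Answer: -3150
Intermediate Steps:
x(L) = L + 2*L**2 (x(L) = (L**2 + L**2) + L = 2*L**2 + L = L + 2*L**2)
F(w, K) = (191 + K)*(K + w) (F(w, K) = (w + K)*(K + 191) = (K + w)*(191 + K) = (191 + K)*(K + w))
g(o) = o (g(o) = o + (o - o)*(1 + 2*(o - o)) = o + 0*(1 + 2*0) = o + 0*(1 + 0) = o + 0*1 = o + 0 = o)
F(-63 - 28, -179) + g(90) = ((-179)**2 + 191*(-179) + 191*(-63 - 28) - 179*(-63 - 28)) + 90 = (32041 - 34189 + 191*(-91) - 179*(-91)) + 90 = (32041 - 34189 - 17381 + 16289) + 90 = -3240 + 90 = -3150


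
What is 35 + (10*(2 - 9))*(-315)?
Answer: 22085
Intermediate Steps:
35 + (10*(2 - 9))*(-315) = 35 + (10*(-7))*(-315) = 35 - 70*(-315) = 35 + 22050 = 22085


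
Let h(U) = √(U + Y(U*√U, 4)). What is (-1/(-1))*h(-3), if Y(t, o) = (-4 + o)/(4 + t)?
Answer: I*√3 ≈ 1.732*I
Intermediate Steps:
Y(t, o) = (-4 + o)/(4 + t)
h(U) = √U (h(U) = √(U + (-4 + 4)/(4 + U*√U)) = √(U + 0/(4 + U^(3/2))) = √(U + 0) = √U)
(-1/(-1))*h(-3) = (-1/(-1))*√(-3) = (-1*(-1))*(I*√3) = 1*(I*√3) = I*√3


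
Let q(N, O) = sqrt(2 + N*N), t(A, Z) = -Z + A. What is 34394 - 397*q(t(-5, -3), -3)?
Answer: 34394 - 397*sqrt(6) ≈ 33422.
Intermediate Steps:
t(A, Z) = A - Z
q(N, O) = sqrt(2 + N**2)
34394 - 397*q(t(-5, -3), -3) = 34394 - 397*sqrt(2 + (-5 - 1*(-3))**2) = 34394 - 397*sqrt(2 + (-5 + 3)**2) = 34394 - 397*sqrt(2 + (-2)**2) = 34394 - 397*sqrt(2 + 4) = 34394 - 397*sqrt(6)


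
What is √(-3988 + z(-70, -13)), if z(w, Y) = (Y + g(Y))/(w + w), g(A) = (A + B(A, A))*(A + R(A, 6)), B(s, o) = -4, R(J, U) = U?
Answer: I*√19544910/70 ≈ 63.157*I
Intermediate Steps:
g(A) = (-4 + A)*(6 + A) (g(A) = (A - 4)*(A + 6) = (-4 + A)*(6 + A))
z(w, Y) = (-24 + Y² + 3*Y)/(2*w) (z(w, Y) = (Y + (-24 + Y² + 2*Y))/(w + w) = (-24 + Y² + 3*Y)/((2*w)) = (-24 + Y² + 3*Y)*(1/(2*w)) = (-24 + Y² + 3*Y)/(2*w))
√(-3988 + z(-70, -13)) = √(-3988 + (½)*(-24 + (-13)² + 3*(-13))/(-70)) = √(-3988 + (½)*(-1/70)*(-24 + 169 - 39)) = √(-3988 + (½)*(-1/70)*106) = √(-3988 - 53/70) = √(-279213/70) = I*√19544910/70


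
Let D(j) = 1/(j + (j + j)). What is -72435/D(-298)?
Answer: 64756890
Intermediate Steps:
D(j) = 1/(3*j) (D(j) = 1/(j + 2*j) = 1/(3*j))
-72435/D(-298) = -72435/((⅓)/(-298)) = -72435/((⅓)*(-1/298)) = -72435/(-1/894) = -72435*(-894) = 64756890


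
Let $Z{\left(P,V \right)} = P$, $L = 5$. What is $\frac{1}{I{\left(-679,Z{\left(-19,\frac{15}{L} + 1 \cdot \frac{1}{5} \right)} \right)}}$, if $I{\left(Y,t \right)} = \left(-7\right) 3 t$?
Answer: $\frac{1}{399} \approx 0.0025063$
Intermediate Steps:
$I{\left(Y,t \right)} = - 21 t$
$\frac{1}{I{\left(-679,Z{\left(-19,\frac{15}{L} + 1 \cdot \frac{1}{5} \right)} \right)}} = \frac{1}{\left(-21\right) \left(-19\right)} = \frac{1}{399}$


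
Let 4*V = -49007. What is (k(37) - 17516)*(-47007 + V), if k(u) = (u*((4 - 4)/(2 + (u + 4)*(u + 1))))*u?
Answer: 1037976265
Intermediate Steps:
k(u) = 0 (k(u) = (u*(0/(2 + (4 + u)*(1 + u))))*u = (u*(0/(2 + (1 + u)*(4 + u))))*u = (u*0)*u = 0*u = 0)
V = -49007/4 (V = (1/4)*(-49007) = -49007/4 ≈ -12252.)
(k(37) - 17516)*(-47007 + V) = (0 - 17516)*(-47007 - 49007/4) = -17516*(-237035/4) = 1037976265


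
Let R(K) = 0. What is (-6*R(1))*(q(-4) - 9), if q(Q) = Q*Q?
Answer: 0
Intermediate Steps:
q(Q) = Q²
(-6*R(1))*(q(-4) - 9) = (-6*0)*((-4)² - 9) = 0*(16 - 9) = 0*7 = 0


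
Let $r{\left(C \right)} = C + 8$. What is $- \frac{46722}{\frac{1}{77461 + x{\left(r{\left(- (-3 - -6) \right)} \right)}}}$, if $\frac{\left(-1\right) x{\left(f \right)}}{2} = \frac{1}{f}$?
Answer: $- \frac{18095570766}{5} \approx -3.6191 \cdot 10^{9}$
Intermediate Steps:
$r{\left(C \right)} = 8 + C$
$x{\left(f \right)} = - \frac{2}{f}$
$- \frac{46722}{\frac{1}{77461 + x{\left(r{\left(- (-3 - -6) \right)} \right)}}} = - \frac{46722}{\frac{1}{77461 - \frac{2}{8 - \left(-3 - -6\right)}}} = - \frac{46722}{\frac{1}{77461 - \frac{2}{8 - \left(-3 + 6\right)}}} = - \frac{46722}{\frac{1}{77461 - \frac{2}{8 - 3}}} = - \frac{46722}{\frac{1}{77461 - \frac{2}{5}}} = - \frac{46722}{\frac{1}{\frac{387303}{5}}} = - \frac{46722}{\frac{5}{387303}} = \left(-46722\right) \frac{387303}{5} = - \frac{18095570766}{5}$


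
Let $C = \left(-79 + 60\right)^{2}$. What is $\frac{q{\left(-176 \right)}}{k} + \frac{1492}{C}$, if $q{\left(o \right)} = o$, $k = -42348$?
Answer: $\frac{15811688}{3821907} \approx 4.1371$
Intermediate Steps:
$C = 361$ ($C = \left(-19\right)^{2} = 361$)
$\frac{q{\left(-176 \right)}}{k} + \frac{1492}{C} = - \frac{176}{-42348} + \frac{1492}{361} = \left(-176\right) \left(- \frac{1}{42348}\right) + 1492 \cdot \frac{1}{361} = \frac{44}{10587} + \frac{1492}{361} = \frac{15811688}{3821907}$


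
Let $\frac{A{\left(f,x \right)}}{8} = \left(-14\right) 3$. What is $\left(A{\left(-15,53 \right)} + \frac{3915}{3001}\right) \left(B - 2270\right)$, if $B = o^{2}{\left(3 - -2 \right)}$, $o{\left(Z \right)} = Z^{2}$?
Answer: $\frac{1652272545}{3001} \approx 5.5057 \cdot 10^{5}$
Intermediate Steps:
$A{\left(f,x \right)} = -336$ ($A{\left(f,x \right)} = 8 \left(\left(-14\right) 3\right) = 8 \left(-42\right) = -336$)
$B = 625$ ($B = \left(\left(3 - -2\right)^{2}\right)^{2} = \left(\left(3 + 2\right)^{2}\right)^{2} = \left(5^{2}\right)^{2} = 25^{2} = 625$)
$\left(A{\left(-15,53 \right)} + \frac{3915}{3001}\right) \left(B - 2270\right) = \left(-336 + \frac{3915}{3001}\right) \left(625 - 2270\right) = \left(-336 + 3915 \cdot \frac{1}{3001}\right) \left(-1645\right) = \left(-336 + \frac{3915}{3001}\right) \left(-1645\right) = \left(- \frac{1004421}{3001}\right) \left(-1645\right) = \frac{1652272545}{3001}$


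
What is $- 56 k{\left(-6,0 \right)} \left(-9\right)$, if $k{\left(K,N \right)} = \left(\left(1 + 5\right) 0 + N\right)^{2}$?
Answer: $0$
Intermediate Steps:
$k{\left(K,N \right)} = N^{2}$ ($k{\left(K,N \right)} = \left(6 \cdot 0 + N\right)^{2} = \left(0 + N\right)^{2} = N^{2}$)
$- 56 k{\left(-6,0 \right)} \left(-9\right) = - 56 \cdot 0^{2} \left(-9\right) = \left(-56\right) 0 \left(-9\right) = 0 \left(-9\right) = 0$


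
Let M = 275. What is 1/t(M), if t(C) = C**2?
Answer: 1/75625 ≈ 1.3223e-5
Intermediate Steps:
1/t(M) = 1/(275**2) = 1/75625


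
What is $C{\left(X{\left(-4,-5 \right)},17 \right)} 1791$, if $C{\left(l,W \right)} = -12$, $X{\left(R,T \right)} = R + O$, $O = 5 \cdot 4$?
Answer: $-21492$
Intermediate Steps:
$O = 20$
$X{\left(R,T \right)} = 20 + R$ ($X{\left(R,T \right)} = R + 20 = 20 + R$)
$C{\left(X{\left(-4,-5 \right)},17 \right)} 1791 = \left(-12\right) 1791 = -21492$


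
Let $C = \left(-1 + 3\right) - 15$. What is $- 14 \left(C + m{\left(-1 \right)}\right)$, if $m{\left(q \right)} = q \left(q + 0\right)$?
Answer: $168$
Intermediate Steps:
$C = -13$ ($C = 2 - 15 = -13$)
$m{\left(q \right)} = q^{2}$ ($m{\left(q \right)} = q q = q^{2}$)
$- 14 \left(C + m{\left(-1 \right)}\right) = - 14 \left(-13 + \left(-1\right)^{2}\right) = - 14 \left(-13 + 1\right) = \left(-14\right) \left(-12\right) = 168$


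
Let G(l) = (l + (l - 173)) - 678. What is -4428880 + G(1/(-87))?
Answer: -385386599/87 ≈ -4.4297e+6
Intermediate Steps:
G(l) = -851 + 2*l (G(l) = (l + (-173 + l)) - 678 = (-173 + 2*l) - 678 = -851 + 2*l)
-4428880 + G(1/(-87)) = -4428880 + (-851 + 2/(-87)) = -4428880 + (-851 + 2*(-1/87)) = -4428880 + (-851 - 2/87) = -4428880 - 74039/87 = -385386599/87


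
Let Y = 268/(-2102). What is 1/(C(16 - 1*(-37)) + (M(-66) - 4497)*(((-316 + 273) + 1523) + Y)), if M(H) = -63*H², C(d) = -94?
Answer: -1051/433824981844 ≈ -2.4226e-9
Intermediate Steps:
Y = -134/1051 (Y = 268*(-1/2102) = -134/1051 ≈ -0.12750)
1/(C(16 - 1*(-37)) + (M(-66) - 4497)*(((-316 + 273) + 1523) + Y)) = 1/(-94 + (-63*(-66)² - 4497)*(((-316 + 273) + 1523) - 134/1051)) = 1/(-94 + (-63*4356 - 4497)*((-43 + 1523) - 134/1051)) = 1/(-94 + (-274428 - 4497)*(1480 - 134/1051)) = 1/(-94 - 278925*1555346/1051) = 1/(-94 - 433824883050/1051) = 1/(-433824981844/1051) = -1051/433824981844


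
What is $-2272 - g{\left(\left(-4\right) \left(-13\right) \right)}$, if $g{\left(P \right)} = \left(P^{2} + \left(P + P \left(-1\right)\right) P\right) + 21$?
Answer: $-4997$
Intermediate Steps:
$g{\left(P \right)} = 21 + P^{2}$ ($g{\left(P \right)} = \left(P^{2} + \left(P - P\right) P\right) + 21 = \left(P^{2} + 0 P\right) + 21 = \left(P^{2} + 0\right) + 21 = P^{2} + 21 = 21 + P^{2}$)
$-2272 - g{\left(\left(-4\right) \left(-13\right) \right)} = -2272 - \left(21 + \left(\left(-4\right) \left(-13\right)\right)^{2}\right) = -2272 - \left(21 + 52^{2}\right) = -2272 - \left(21 + 2704\right) = -2272 - 2725 = -4997$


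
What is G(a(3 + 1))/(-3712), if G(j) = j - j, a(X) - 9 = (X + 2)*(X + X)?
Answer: 0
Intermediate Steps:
a(X) = 9 + 2*X*(2 + X) (a(X) = 9 + (X + 2)*(X + X) = 9 + (2 + X)*(2*X) = 9 + 2*X*(2 + X))
G(j) = 0
G(a(3 + 1))/(-3712) = 0/(-3712) = 0*(-1/3712) = 0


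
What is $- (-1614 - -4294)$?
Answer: $-2680$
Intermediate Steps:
$- (-1614 - -4294) = - (-1614 + 4294) = \left(-1\right) 2680 = -2680$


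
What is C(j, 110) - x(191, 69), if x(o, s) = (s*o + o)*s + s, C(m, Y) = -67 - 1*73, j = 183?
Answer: -922739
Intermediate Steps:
C(m, Y) = -140 (C(m, Y) = -67 - 73 = -140)
x(o, s) = s + s*(o + o*s) (x(o, s) = (o*s + o)*s + s = (o + o*s)*s + s = s*(o + o*s) + s = s + s*(o + o*s))
C(j, 110) - x(191, 69) = -140 - 69*(1 + 191 + 191*69) = -140 - 69*(1 + 191 + 13179) = -140 - 69*13371 = -140 - 1*922599 = -140 - 922599 = -922739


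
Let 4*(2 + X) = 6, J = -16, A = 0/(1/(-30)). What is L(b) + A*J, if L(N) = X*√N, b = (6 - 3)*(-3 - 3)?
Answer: -3*I*√2/2 ≈ -2.1213*I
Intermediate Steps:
A = 0 (A = 0/(-1/30) = 0*(-30) = 0)
X = -½ (X = -2 + (¼)*6 = -2 + 3/2 = -½ ≈ -0.50000)
b = -18 (b = 3*(-6) = -18)
L(N) = -√N/2
L(b) + A*J = -3*I*√2/2 + 0*(-16) = -3*I*√2/2 + 0 = -3*I*√2/2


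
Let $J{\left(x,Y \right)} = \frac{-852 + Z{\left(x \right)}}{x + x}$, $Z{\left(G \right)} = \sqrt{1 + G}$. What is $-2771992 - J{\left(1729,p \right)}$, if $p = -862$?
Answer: $- \frac{4792773742}{1729} - \frac{\sqrt{1730}}{3458} \approx -2.772 \cdot 10^{6}$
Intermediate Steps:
$J{\left(x,Y \right)} = \frac{-852 + \sqrt{1 + x}}{2 x}$ ($J{\left(x,Y \right)} = \frac{-852 + \sqrt{1 + x}}{x + x} = \frac{-852 + \sqrt{1 + x}}{2 x}$)
$-2771992 - J{\left(1729,p \right)} = -2771992 - \frac{-852 + \sqrt{1 + 1729}}{2 \cdot 1729} = -2771992 - \frac{1}{2} \cdot \frac{1}{1729} \left(-852 + \sqrt{1730}\right) = -2771992 - \left(- \frac{426}{1729} + \frac{\sqrt{1730}}{3458}\right) = -2771992 + \left(\frac{426}{1729} - \frac{\sqrt{1730}}{3458}\right) = - \frac{4792773742}{1729} - \frac{\sqrt{1730}}{3458}$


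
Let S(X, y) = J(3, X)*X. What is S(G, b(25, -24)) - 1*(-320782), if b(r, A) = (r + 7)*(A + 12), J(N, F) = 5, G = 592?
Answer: 323742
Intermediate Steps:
b(r, A) = (7 + r)*(12 + A)
S(X, y) = 5*X
S(G, b(25, -24)) - 1*(-320782) = 5*592 - 1*(-320782) = 2960 + 320782 = 323742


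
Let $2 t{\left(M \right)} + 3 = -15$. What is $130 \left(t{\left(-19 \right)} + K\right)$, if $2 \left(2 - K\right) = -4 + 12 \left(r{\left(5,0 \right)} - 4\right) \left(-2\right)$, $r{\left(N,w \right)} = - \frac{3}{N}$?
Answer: $-7826$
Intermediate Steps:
$t{\left(M \right)} = -9$ ($t{\left(M \right)} = - \frac{3}{2} + \frac{1}{2} \left(-15\right) = - \frac{3}{2} - \frac{15}{2} = -9$)
$K = - \frac{256}{5}$ ($K = 2 - \frac{-4 + 12 \left(- \frac{3}{5} - 4\right) \left(-2\right)}{2} = 2 - \frac{-4 + 12 \left(\left(- \frac{23}{5}\right) \left(-2\right)\right)}{2} = 2 - \frac{-4 + 12 \cdot \frac{46}{5}}{2} = 2 - \frac{-4 + \frac{552}{5}}{2} = 2 - \frac{266}{5} = - \frac{256}{5} \approx -51.2$)
$130 \left(t{\left(-19 \right)} + K\right) = 130 \left(-9 - \frac{256}{5}\right) = 130 \left(- \frac{301}{5}\right) = -7826$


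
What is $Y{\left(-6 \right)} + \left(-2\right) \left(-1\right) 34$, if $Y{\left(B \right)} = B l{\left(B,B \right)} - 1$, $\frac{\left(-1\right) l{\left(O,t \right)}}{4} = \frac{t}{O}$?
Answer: $91$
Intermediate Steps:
$l{\left(O,t \right)} = - \frac{4 t}{O}$ ($l{\left(O,t \right)} = - 4 \frac{t}{O} = - \frac{4 t}{O}$)
$Y{\left(B \right)} = -1 - 4 B$ ($Y{\left(B \right)} = B \left(- \frac{4 B}{B}\right) - 1 = B \left(-4\right) - 1 = - 4 B - 1 = -1 - 4 B$)
$Y{\left(-6 \right)} + \left(-2\right) \left(-1\right) 34 = \left(-1 - -24\right) + \left(-2\right) \left(-1\right) 34 = \left(-1 + 24\right) + 2 \cdot 34 = 23 + 68 = 91$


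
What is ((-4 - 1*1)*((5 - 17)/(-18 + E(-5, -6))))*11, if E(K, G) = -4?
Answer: -30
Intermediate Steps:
((-4 - 1*1)*((5 - 17)/(-18 + E(-5, -6))))*11 = ((-4 - 1*1)*((5 - 17)/(-18 - 4)))*11 = ((-4 - 1)*(-12/(-22)))*11 = -(-60)*(-1)/22*11 = -5*6/11*11 = -30/11*11 = -30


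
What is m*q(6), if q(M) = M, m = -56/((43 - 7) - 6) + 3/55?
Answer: -598/55 ≈ -10.873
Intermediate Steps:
m = -299/165 (m = -56/(36 - 6) + 3*(1/55) = -56/30 + 3/55 = -56*1/30 + 3/55 = -28/15 + 3/55 = -299/165 ≈ -1.8121)
m*q(6) = -299/165*6 = -598/55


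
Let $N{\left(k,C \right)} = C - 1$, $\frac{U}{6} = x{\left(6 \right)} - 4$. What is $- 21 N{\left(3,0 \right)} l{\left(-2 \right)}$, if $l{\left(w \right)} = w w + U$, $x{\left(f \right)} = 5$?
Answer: $210$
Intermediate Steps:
$U = 6$ ($U = 6 \left(5 - 4\right) = 6 \cdot 1 = 6$)
$N{\left(k,C \right)} = -1 + C$
$l{\left(w \right)} = 6 + w^{2}$ ($l{\left(w \right)} = w w + 6 = w^{2} + 6 = 6 + w^{2}$)
$- 21 N{\left(3,0 \right)} l{\left(-2 \right)} = - 21 \left(-1 + 0\right) \left(6 + \left(-2\right)^{2}\right) = \left(-21\right) \left(-1\right) \left(6 + 4\right) = 21 \cdot 10 = 210$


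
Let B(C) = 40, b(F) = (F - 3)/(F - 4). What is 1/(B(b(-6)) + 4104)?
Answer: 1/4144 ≈ 0.00024131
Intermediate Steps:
b(F) = (-3 + F)/(-4 + F)
1/(B(b(-6)) + 4104) = 1/(40 + 4104) = 1/4144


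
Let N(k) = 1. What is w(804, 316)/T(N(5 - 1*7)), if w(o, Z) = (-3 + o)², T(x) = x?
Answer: 641601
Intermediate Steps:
w(804, 316)/T(N(5 - 1*7)) = (-3 + 804)²/1 = 801²*1 = 641601*1 = 641601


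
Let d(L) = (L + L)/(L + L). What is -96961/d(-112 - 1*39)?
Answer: -96961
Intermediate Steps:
d(L) = 1 (d(L) = (2*L)/((2*L)) = (2*L)*(1/(2*L)) = 1)
-96961/d(-112 - 1*39) = -96961/1 = -96961*1 = -96961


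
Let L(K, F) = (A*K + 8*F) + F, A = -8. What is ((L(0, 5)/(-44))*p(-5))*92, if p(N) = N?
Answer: 5175/11 ≈ 470.45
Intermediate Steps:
L(K, F) = -8*K + 9*F (L(K, F) = (-8*K + 8*F) + F = -8*K + 9*F)
((L(0, 5)/(-44))*p(-5))*92 = (((-8*0 + 9*5)/(-44))*(-5))*92 = (((0 + 45)*(-1/44))*(-5))*92 = ((45*(-1/44))*(-5))*92 = -45/44*(-5)*92 = (225/44)*92 = 5175/11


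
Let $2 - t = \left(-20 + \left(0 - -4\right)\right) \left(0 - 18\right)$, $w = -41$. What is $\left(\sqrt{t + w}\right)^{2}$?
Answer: $-327$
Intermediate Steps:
$t = -286$ ($t = 2 - \left(-20 + \left(0 - -4\right)\right) \left(0 - 18\right) = 2 - \left(-20 + \left(0 + 4\right)\right) \left(-18\right) = 2 - \left(-20 + 4\right) \left(-18\right) = 2 - \left(-16\right) \left(-18\right) = 2 - 288 = -286$)
$\left(\sqrt{t + w}\right)^{2} = \left(\sqrt{-286 - 41}\right)^{2} = \left(\sqrt{-327}\right)^{2} = \left(i \sqrt{327}\right)^{2} = -327$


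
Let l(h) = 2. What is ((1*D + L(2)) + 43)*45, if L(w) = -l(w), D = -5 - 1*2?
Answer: 1530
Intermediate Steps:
D = -7 (D = -5 - 2 = -7)
L(w) = -2 (L(w) = -1*2 = -2)
((1*D + L(2)) + 43)*45 = ((1*(-7) - 2) + 43)*45 = ((-7 - 2) + 43)*45 = (-9 + 43)*45 = 34*45 = 1530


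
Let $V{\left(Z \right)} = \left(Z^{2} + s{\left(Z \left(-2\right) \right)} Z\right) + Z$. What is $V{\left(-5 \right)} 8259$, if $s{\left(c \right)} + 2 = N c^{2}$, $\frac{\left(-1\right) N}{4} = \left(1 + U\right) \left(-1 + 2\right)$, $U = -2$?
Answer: $-16270230$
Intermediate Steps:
$N = 4$ ($N = - 4 \left(1 - 2\right) \left(-1 + 2\right) = - 4 \left(\left(-1\right) 1\right) = \left(-4\right) \left(-1\right) = 4$)
$s{\left(c \right)} = -2 + 4 c^{2}$
$V{\left(Z \right)} = Z + Z^{2} + Z \left(-2 + 16 Z^{2}\right)$ ($V{\left(Z \right)} = \left(Z^{2} + \left(-2 + 4 \left(Z \left(-2\right)\right)^{2}\right) Z\right) + Z = \left(Z^{2} + \left(-2 + 4 \left(- 2 Z\right)^{2}\right) Z\right) + Z = \left(Z^{2} + \left(-2 + 4 \cdot 4 Z^{2}\right) Z\right) + Z = \left(Z^{2} + \left(-2 + 16 Z^{2}\right) Z\right) + Z = \left(Z^{2} + Z \left(-2 + 16 Z^{2}\right)\right) + Z = Z + Z^{2} + Z \left(-2 + 16 Z^{2}\right)$)
$V{\left(-5 \right)} 8259 = - 5 \left(-1 - 5 + 16 \left(-5\right)^{2}\right) 8259 = - 5 \left(-1 - 5 + 16 \cdot 25\right) 8259 = - 5 \left(-1 - 5 + 400\right) 8259 = \left(-5\right) 394 \cdot 8259 = \left(-1970\right) 8259 = -16270230$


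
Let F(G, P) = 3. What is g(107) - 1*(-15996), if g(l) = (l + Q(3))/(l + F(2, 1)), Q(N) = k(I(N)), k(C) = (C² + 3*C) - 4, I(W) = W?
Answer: 159971/10 ≈ 15997.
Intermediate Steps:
k(C) = -4 + C² + 3*C
Q(N) = -4 + N² + 3*N
g(l) = (14 + l)/(3 + l) (g(l) = (l + (-4 + 3² + 3*3))/(l + 3) = (l + (-4 + 9 + 9))/(3 + l) = (l + 14)/(3 + l) = (14 + l)/(3 + l))
g(107) - 1*(-15996) = (14 + 107)/(3 + 107) - 1*(-15996) = 121/110 + 15996 = (1/110)*121 + 15996 = 11/10 + 15996 = 159971/10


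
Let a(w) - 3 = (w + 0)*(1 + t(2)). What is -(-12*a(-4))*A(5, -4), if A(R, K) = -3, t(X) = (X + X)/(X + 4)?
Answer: 132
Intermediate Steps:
t(X) = 2*X/(4 + X) (t(X) = (2*X)/(4 + X) = 2*X/(4 + X))
a(w) = 3 + 5*w/3 (a(w) = 3 + (w + 0)*(1 + 2*2/(4 + 2)) = 3 + w*(1 + 2*2/6) = 3 + w*(1 + 2*2*(⅙)) = 3 + w*(1 + ⅔) = 3 + w*(5/3) = 3 + 5*w/3)
-(-12*a(-4))*A(5, -4) = -(-12*(3 + (5/3)*(-4)))*(-3) = -(-12*(3 - 20/3))*(-3) = -(-12*(-11/3))*(-3) = -44*(-3) = -1*(-132) = 132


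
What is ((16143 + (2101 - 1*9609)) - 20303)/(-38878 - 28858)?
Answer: 2917/16934 ≈ 0.17226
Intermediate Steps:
((16143 + (2101 - 1*9609)) - 20303)/(-38878 - 28858) = ((16143 + (2101 - 9609)) - 20303)/(-67736) = ((16143 - 7508) - 20303)*(-1/67736) = (8635 - 20303)*(-1/67736) = -11668*(-1/67736) = 2917/16934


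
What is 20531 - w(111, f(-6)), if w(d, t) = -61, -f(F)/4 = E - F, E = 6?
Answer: 20592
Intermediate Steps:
f(F) = -24 + 4*F (f(F) = -4*(6 - F) = -24 + 4*F)
20531 - w(111, f(-6)) = 20531 - 1*(-61) = 20531 + 61 = 20592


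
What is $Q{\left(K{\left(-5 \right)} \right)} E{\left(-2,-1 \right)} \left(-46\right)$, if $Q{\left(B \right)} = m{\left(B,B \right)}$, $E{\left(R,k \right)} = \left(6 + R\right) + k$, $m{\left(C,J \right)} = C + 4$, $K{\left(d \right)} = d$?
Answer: $138$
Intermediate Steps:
$m{\left(C,J \right)} = 4 + C$
$E{\left(R,k \right)} = 6 + R + k$
$Q{\left(B \right)} = 4 + B$
$Q{\left(K{\left(-5 \right)} \right)} E{\left(-2,-1 \right)} \left(-46\right) = \left(4 - 5\right) \left(6 - 2 - 1\right) \left(-46\right) = \left(-1\right) 3 \left(-46\right) = \left(-3\right) \left(-46\right) = 138$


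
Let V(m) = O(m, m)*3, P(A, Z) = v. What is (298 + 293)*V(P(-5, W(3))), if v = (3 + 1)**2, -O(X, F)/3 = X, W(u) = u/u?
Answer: -85104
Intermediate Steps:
W(u) = 1
O(X, F) = -3*X
v = 16 (v = 4**2 = 16)
P(A, Z) = 16
V(m) = -9*m (V(m) = -3*m*3 = -9*m)
(298 + 293)*V(P(-5, W(3))) = (298 + 293)*(-9*16) = 591*(-144) = -85104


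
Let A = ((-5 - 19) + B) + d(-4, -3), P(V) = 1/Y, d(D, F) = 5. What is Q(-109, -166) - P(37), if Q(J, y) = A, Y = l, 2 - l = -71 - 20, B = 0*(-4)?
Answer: -1768/93 ≈ -19.011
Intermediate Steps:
B = 0
l = 93 (l = 2 - (-71 - 20) = 2 - 1*(-91) = 2 + 91 = 93)
Y = 93
P(V) = 1/93
A = -19 (A = ((-5 - 19) + 0) + 5 = (-24 + 0) + 5 = -24 + 5 = -19)
Q(J, y) = -19
Q(-109, -166) - P(37) = -19 - 1*1/93 = -19 - 1/93 = -1768/93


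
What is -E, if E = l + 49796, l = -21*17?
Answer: -49439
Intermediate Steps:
l = -357
E = 49439 (E = -357 + 49796 = 49439)
-E = -1*49439 = -49439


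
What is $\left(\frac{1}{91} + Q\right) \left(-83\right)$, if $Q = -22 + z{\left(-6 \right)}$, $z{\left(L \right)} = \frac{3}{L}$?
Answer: $\frac{339719}{182} \approx 1866.6$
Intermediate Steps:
$Q = - \frac{45}{2}$ ($Q = -22 + \frac{3}{-6} = -22 + 3 \left(- \frac{1}{6}\right) = -22 - \frac{1}{2} = - \frac{45}{2} \approx -22.5$)
$\left(\frac{1}{91} + Q\right) \left(-83\right) = \left(\frac{1}{91} - \frac{45}{2}\right) \left(-83\right) = \left(- \frac{4093}{182}\right) \left(-83\right) = \frac{339719}{182}$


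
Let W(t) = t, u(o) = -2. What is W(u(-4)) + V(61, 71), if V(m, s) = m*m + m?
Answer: 3780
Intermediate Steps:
V(m, s) = m + m**2 (V(m, s) = m**2 + m = m + m**2)
W(u(-4)) + V(61, 71) = -2 + 61*(1 + 61) = -2 + 61*62 = -2 + 3782 = 3780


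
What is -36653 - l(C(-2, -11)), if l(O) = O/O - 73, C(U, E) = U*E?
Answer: -36581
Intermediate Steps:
C(U, E) = E*U
l(O) = -72 (l(O) = 1 - 73 = -72)
-36653 - l(C(-2, -11)) = -36653 - 1*(-72) = -36653 + 72 = -36581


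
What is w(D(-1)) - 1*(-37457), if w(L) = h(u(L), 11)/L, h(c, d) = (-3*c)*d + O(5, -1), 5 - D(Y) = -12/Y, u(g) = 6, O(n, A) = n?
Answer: 262392/7 ≈ 37485.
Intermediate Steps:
D(Y) = 5 + 12/Y (D(Y) = 5 - (-12)/Y = 5 + 12/Y)
h(c, d) = 5 - 3*c*d (h(c, d) = (-3*c)*d + 5 = -3*c*d + 5 = 5 - 3*c*d)
w(L) = -193/L (w(L) = (5 - 3*6*11)/L = (5 - 198)/L = -193/L)
w(D(-1)) - 1*(-37457) = -193/(5 + 12/(-1)) - 1*(-37457) = -193/(5 + 12*(-1)) + 37457 = -193/(5 - 12) + 37457 = -193/(-7) + 37457 = -193*(-⅐) + 37457 = 193/7 + 37457 = 262392/7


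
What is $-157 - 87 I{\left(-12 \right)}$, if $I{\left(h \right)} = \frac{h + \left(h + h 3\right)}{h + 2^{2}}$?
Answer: $- \frac{1619}{2} \approx -809.5$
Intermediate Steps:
$I{\left(h \right)} = \frac{5 h}{4 + h}$ ($I{\left(h \right)} = \frac{h + \left(h + 3 h\right)}{h + 4} = \frac{h + 4 h}{4 + h} = \frac{5 h}{4 + h}$)
$-157 - 87 I{\left(-12 \right)} = -157 - 87 \cdot 5 \left(-12\right) \frac{1}{4 - 12} = -157 - 87 \cdot 5 \left(-12\right) \frac{1}{-8} = -157 - 87 \cdot 5 \left(-12\right) \left(- \frac{1}{8}\right) = -157 - \frac{1305}{2} = - \frac{1619}{2}$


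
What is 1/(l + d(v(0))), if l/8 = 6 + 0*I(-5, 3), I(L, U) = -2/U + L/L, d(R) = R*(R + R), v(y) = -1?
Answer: 1/50 ≈ 0.020000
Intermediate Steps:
d(R) = 2*R² (d(R) = R*(2*R) = 2*R²)
I(L, U) = 1 - 2/U (I(L, U) = -2/U + 1 = 1 - 2/U)
l = 48 (l = 8*(6 + 0*((-2 + 3)/3)) = 8*(6 + 0*((⅓)*1)) = 8*(6 + 0*(⅓)) = 8*(6 + 0) = 8*6 = 48)
1/(l + d(v(0))) = 1/(48 + 2*(-1)²) = 1/(48 + 2*1) = 1/(48 + 2) = 1/50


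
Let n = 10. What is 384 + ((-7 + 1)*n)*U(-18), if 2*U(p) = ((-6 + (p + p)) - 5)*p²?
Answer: 457224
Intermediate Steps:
U(p) = p²*(-11 + 2*p)/2 (U(p) = (((-6 + (p + p)) - 5)*p²)/2 = (((-6 + 2*p) - 5)*p²)/2 = ((-11 + 2*p)*p²)/2 = (p²*(-11 + 2*p))/2 = p²*(-11 + 2*p)/2)
384 + ((-7 + 1)*n)*U(-18) = 384 + ((-7 + 1)*10)*((-18)²*(-11/2 - 18)) = 384 + (-6*10)*(324*(-47/2)) = 384 - 60*(-7614) = 384 + 456840 = 457224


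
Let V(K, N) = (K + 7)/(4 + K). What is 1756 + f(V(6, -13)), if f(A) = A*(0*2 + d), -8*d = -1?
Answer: 140493/80 ≈ 1756.2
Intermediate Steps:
d = ⅛ (d = -⅛*(-1) = ⅛ ≈ 0.12500)
V(K, N) = (7 + K)/(4 + K)
f(A) = A/8 (f(A) = A*(0*2 + ⅛) = A*(0 + ⅛) = A*(⅛) = A/8)
1756 + f(V(6, -13)) = 1756 + ((7 + 6)/(4 + 6))/8 = 1756 + (13/10)/8 = 1756 + ((⅒)*13)/8 = 1756 + (⅛)*(13/10) = 1756 + 13/80 = 140493/80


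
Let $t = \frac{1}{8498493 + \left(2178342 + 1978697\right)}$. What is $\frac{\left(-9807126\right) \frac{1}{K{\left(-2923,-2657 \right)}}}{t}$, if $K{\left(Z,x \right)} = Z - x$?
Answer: $\frac{8865314065788}{19} \approx 4.666 \cdot 10^{11}$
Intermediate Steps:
$t = \frac{1}{12655532}$ ($t = \frac{1}{8498493 + 4157039} = \frac{1}{12655532} \approx 7.9017 \cdot 10^{-8}$)
$\frac{\left(-9807126\right) \frac{1}{K{\left(-2923,-2657 \right)}}}{t} = - \frac{9807126}{-2923 - -2657} \frac{1}{\frac{1}{12655532}} = - \frac{9807126}{-2923 + 2657} \cdot 12655532 = - \frac{9807126}{-266} \cdot 12655532 = \left(-9807126\right) \left(- \frac{1}{266}\right) 12655532 = \frac{700509}{19} \cdot 12655532 = \frac{8865314065788}{19}$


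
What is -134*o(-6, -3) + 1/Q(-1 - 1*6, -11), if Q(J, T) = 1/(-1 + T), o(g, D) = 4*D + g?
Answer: 2400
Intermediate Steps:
o(g, D) = g + 4*D
-134*o(-6, -3) + 1/Q(-1 - 1*6, -11) = -134*(-6 + 4*(-3)) + 1/(1/(-1 - 11)) = -134*(-6 - 12) + 1/(1/(-12)) = -134*(-18) + 1/(-1/12) = 2412 - 12 = 2400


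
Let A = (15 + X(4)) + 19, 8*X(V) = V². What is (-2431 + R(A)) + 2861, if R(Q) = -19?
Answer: 411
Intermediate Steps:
X(V) = V²/8
A = 36 (A = (15 + (⅛)*4²) + 19 = (15 + (⅛)*16) + 19 = (15 + 2) + 19 = 17 + 19 = 36)
(-2431 + R(A)) + 2861 = (-2431 - 19) + 2861 = -2450 + 2861 = 411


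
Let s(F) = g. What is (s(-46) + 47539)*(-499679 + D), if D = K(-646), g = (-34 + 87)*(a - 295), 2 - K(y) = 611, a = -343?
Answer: -6866452800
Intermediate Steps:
K(y) = -609 (K(y) = 2 - 1*611 = 2 - 611 = -609)
g = -33814 (g = (-34 + 87)*(-343 - 295) = 53*(-638) = -33814)
D = -609
s(F) = -33814
(s(-46) + 47539)*(-499679 + D) = (-33814 + 47539)*(-499679 - 609) = 13725*(-500288) = -6866452800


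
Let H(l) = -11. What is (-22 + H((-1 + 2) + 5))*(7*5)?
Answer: -1155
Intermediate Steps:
(-22 + H((-1 + 2) + 5))*(7*5) = (-22 - 11)*(7*5) = -33*35 = -1155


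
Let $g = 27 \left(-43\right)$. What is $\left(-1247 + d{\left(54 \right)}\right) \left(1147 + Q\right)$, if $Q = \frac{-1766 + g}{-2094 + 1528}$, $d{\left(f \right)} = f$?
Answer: $- \frac{777989897}{566} \approx -1.3745 \cdot 10^{6}$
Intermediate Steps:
$g = -1161$
$Q = \frac{2927}{566}$ ($Q = \frac{-1766 - 1161}{-2094 + 1528} = - \frac{2927}{-566} = \left(-2927\right) \left(- \frac{1}{566}\right) = \frac{2927}{566} \approx 5.1714$)
$\left(-1247 + d{\left(54 \right)}\right) \left(1147 + Q\right) = \left(-1247 + 54\right) \left(1147 + \frac{2927}{566}\right) = \left(-1193\right) \frac{652129}{566} = - \frac{777989897}{566}$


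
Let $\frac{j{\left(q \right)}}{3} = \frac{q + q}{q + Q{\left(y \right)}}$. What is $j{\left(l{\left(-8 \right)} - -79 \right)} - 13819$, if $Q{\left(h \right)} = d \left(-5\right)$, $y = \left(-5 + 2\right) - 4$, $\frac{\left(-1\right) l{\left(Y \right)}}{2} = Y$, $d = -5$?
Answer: $- \frac{55257}{4} \approx -13814.0$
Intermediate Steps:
$l{\left(Y \right)} = - 2 Y$
$y = -7$ ($y = -3 - 4 = -7$)
$Q{\left(h \right)} = 25$ ($Q{\left(h \right)} = \left(-5\right) \left(-5\right) = 25$)
$j{\left(q \right)} = \frac{6 q}{25 + q}$ ($j{\left(q \right)} = 3 \frac{q + q}{q + 25} = 3 \frac{2 q}{25 + q} = \frac{6 q}{25 + q}$)
$j{\left(l{\left(-8 \right)} - -79 \right)} - 13819 = \frac{6 \left(\left(-2\right) \left(-8\right) - -79\right)}{25 - -95} - 13819 = \frac{6 \left(16 + 79\right)}{25 + \left(16 + 79\right)} - 13819 = 6 \cdot 95 \frac{1}{25 + 95} - 13819 = 6 \cdot 95 \cdot \frac{1}{120} - 13819 = \frac{19}{4} - 13819 = - \frac{55257}{4}$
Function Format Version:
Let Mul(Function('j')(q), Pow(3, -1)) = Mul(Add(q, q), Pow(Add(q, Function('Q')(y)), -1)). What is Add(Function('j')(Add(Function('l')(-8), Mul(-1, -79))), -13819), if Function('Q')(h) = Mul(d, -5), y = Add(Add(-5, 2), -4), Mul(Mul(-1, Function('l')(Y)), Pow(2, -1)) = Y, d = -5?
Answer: Rational(-55257, 4) ≈ -13814.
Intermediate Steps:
Function('l')(Y) = Mul(-2, Y)
y = -7 (y = Add(-3, -4) = -7)
Function('Q')(h) = 25 (Function('Q')(h) = Mul(-5, -5) = 25)
Function('j')(q) = Mul(6, q, Pow(Add(25, q), -1)) (Function('j')(q) = Mul(3, Mul(Add(q, q), Pow(Add(q, 25), -1))) = Mul(3, Mul(Mul(2, q), Pow(Add(25, q), -1))) = Mul(3, Mul(2, q, Pow(Add(25, q), -1))) = Mul(6, q, Pow(Add(25, q), -1)))
Add(Function('j')(Add(Function('l')(-8), Mul(-1, -79))), -13819) = Add(Mul(6, Add(Mul(-2, -8), Mul(-1, -79)), Pow(Add(25, Add(Mul(-2, -8), Mul(-1, -79))), -1)), -13819) = Add(Mul(6, Add(16, 79), Pow(Add(25, Add(16, 79)), -1)), -13819) = Add(Mul(6, 95, Pow(Add(25, 95), -1)), -13819) = Add(Mul(6, 95, Pow(120, -1)), -13819) = Add(Mul(6, 95, Rational(1, 120)), -13819) = Add(Rational(19, 4), -13819) = Rational(-55257, 4)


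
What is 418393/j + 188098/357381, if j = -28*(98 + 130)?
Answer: -49441630367/760506768 ≈ -65.011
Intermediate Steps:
j = -6384 (j = -28*228 = -6384)
418393/j + 188098/357381 = 418393/(-6384) + 188098/357381 = 418393*(-1/6384) + 188098*(1/357381) = -418393/6384 + 188098/357381 = -49441630367/760506768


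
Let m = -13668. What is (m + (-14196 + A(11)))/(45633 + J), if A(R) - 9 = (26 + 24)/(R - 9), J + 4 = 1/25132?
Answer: -699423560/1146748029 ≈ -0.60992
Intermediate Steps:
J = -100527/25132 (J = -4 + 1/25132 = -100527/25132 ≈ -4.0000)
A(R) = 9 + 50/(-9 + R) (A(R) = 9 + (26 + 24)/(R - 9) = 9 + 50/(-9 + R))
(m + (-14196 + A(11)))/(45633 + J) = (-13668 + (-14196 + (-31 + 9*11)/(-9 + 11)))/(45633 - 100527/25132) = (-13668 + (-14196 + (-31 + 99)/2))/(1146748029/25132) = (-13668 + (-14196 + (½)*68))*(25132/1146748029) = (-13668 + (-14196 + 34))*(25132/1146748029) = (-13668 - 14162)*(25132/1146748029) = -27830*25132/1146748029 = -699423560/1146748029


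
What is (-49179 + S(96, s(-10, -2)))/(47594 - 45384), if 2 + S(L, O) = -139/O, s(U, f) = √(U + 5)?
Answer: -2893/130 + 139*I*√5/11050 ≈ -22.254 + 0.028128*I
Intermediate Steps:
s(U, f) = √(5 + U)
S(L, O) = -2 - 139/O
(-49179 + S(96, s(-10, -2)))/(47594 - 45384) = (-49179 + (-2 - 139/√(5 - 10)))/(47594 - 45384) = (-49179 + (-2 - 139*(-I*√5/5)))/2210 = (-49179 + (-2 - 139*(-I*√5/5)))*(1/2210) = (-49179 + (-2 - (-139)*I*√5/5))*(1/2210) = (-49179 + (-2 + 139*I*√5/5))*(1/2210) = (-49181 + 139*I*√5/5)*(1/2210) = -2893/130 + 139*I*√5/11050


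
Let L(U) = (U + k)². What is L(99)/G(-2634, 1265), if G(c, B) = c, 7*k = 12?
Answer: -165675/43022 ≈ -3.8509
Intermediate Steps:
k = 12/7 (k = (⅐)*12 = 12/7 ≈ 1.7143)
L(U) = (12/7 + U)² (L(U) = (U + 12/7)² = (12/7 + U)²)
L(99)/G(-2634, 1265) = ((12 + 7*99)²/49)/(-2634) = ((12 + 693)²/49)*(-1/2634) = ((1/49)*705²)*(-1/2634) = ((1/49)*497025)*(-1/2634) = (497025/49)*(-1/2634) = -165675/43022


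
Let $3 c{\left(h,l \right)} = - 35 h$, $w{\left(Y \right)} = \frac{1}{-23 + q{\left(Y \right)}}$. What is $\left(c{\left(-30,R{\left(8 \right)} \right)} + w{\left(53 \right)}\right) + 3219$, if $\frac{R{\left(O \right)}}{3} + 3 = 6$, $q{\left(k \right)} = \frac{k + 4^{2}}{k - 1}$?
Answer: $\frac{4022211}{1127} \approx 3569.0$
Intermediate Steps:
$q{\left(k \right)} = \frac{16 + k}{-1 + k}$ ($q{\left(k \right)} = \frac{k + 16}{-1 + k} = \frac{16 + k}{-1 + k}$)
$R{\left(O \right)} = 9$ ($R{\left(O \right)} = -9 + 3 \cdot 6 = -9 + 18 = 9$)
$w{\left(Y \right)} = \frac{1}{-23 + \frac{16 + Y}{-1 + Y}}$
$c{\left(h,l \right)} = - \frac{35 h}{3}$ ($c{\left(h,l \right)} = \frac{\left(-35\right) h}{3} = - \frac{35 h}{3}$)
$\left(c{\left(-30,R{\left(8 \right)} \right)} + w{\left(53 \right)}\right) + 3219 = \left(\left(- \frac{35}{3}\right) \left(-30\right) + \frac{1 - 53}{-39 + 22 \cdot 53}\right) + 3219 = \left(350 + \frac{1 - 53}{-39 + 1166}\right) + 3219 = \left(350 + \frac{1}{1127} \left(-52\right)\right) + 3219 = \left(350 - \frac{52}{1127}\right) + 3219 = \frac{394398}{1127} + 3219 = \frac{4022211}{1127}$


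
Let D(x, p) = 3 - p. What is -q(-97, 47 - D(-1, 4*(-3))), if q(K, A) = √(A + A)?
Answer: -8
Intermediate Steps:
q(K, A) = √2*√A (q(K, A) = √(2*A) = √2*√A)
-q(-97, 47 - D(-1, 4*(-3))) = -√2*√(47 - (3 - 4*(-3))) = -√2*√(47 - (3 - 1*(-12))) = -√2*√(47 - (3 + 12)) = -√2*√(47 - 1*15) = -√2*√(47 - 15) = -√2*√32 = -√2*4*√2 = -1*8 = -8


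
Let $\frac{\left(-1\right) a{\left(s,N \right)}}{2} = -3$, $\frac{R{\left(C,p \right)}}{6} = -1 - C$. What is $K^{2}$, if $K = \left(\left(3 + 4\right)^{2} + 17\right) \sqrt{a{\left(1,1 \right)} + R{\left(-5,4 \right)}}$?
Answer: $130680$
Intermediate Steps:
$R{\left(C,p \right)} = -6 - 6 C$ ($R{\left(C,p \right)} = 6 \left(-1 - C\right) = -6 - 6 C$)
$a{\left(s,N \right)} = 6$ ($a{\left(s,N \right)} = \left(-2\right) \left(-3\right) = 6$)
$K = 66 \sqrt{30}$ ($K = \left(\left(3 + 4\right)^{2} + 17\right) \sqrt{6 - -24} = \left(7^{2} + 17\right) \sqrt{6 + \left(-6 + 30\right)} = \left(49 + 17\right) \sqrt{6 + 24} = 66 \sqrt{30} \approx 361.5$)
$K^{2} = \left(66 \sqrt{30}\right)^{2} = 130680$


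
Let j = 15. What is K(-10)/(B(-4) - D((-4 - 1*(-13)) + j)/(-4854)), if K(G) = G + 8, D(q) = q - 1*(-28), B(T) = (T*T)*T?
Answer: 2427/77651 ≈ 0.031255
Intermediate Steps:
B(T) = T³ (B(T) = T²*T = T³)
D(q) = 28 + q (D(q) = q + 28 = 28 + q)
K(G) = 8 + G
K(-10)/(B(-4) - D((-4 - 1*(-13)) + j)/(-4854)) = (8 - 10)/((-4)³ - (28 + ((-4 - 1*(-13)) + 15))/(-4854)) = -2/(-64 - (28 + ((-4 + 13) + 15))*(-1)/4854) = -2/(-64 - (28 + (9 + 15))*(-1)/4854) = -2/(-64 - (28 + 24)*(-1)/4854) = -2/(-64 - 52*(-1)/4854) = -2/(-64 - 1*(-26/2427)) = -2/(-64 + 26/2427) = -2/(-155302/2427) = -2*(-2427/155302) = 2427/77651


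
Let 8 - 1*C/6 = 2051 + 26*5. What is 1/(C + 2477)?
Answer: -1/10561 ≈ -9.4688e-5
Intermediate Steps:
C = -13038 (C = 48 - 6*(2051 + 26*5) = 48 - 6*(2051 + 130) = 48 - 6*2181 = 48 - 13086 = -13038)
1/(C + 2477) = 1/(-13038 + 2477) = 1/(-10561) = -1/10561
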